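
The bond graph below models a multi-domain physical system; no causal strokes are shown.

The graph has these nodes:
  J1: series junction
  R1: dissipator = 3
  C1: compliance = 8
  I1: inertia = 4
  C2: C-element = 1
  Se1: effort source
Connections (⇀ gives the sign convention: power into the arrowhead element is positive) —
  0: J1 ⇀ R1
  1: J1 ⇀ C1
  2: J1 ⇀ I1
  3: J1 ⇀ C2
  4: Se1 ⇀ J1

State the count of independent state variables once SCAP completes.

3  (C1, C2, I1 all integral)

bond 4 stroke at J1  (source Se1 imposes e)
bond 1 stroke at J1  (C1 outputs effort q/C1)
bond 2 stroke at I1  (prefer integral on I1)
bond 0 stroke at J1  (J1 flow already set via bond 2)
bond 3 stroke at J1  (J1: bond 2 brought flow, rest push out)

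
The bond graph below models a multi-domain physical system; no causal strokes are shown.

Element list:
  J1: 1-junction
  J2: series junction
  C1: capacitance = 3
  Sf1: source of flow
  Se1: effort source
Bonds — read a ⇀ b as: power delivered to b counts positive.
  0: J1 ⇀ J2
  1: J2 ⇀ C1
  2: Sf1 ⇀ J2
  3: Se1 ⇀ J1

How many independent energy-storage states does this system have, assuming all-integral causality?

1  (C1 all integral)

b2 |Sf1  (source Sf1 imposes f)
b3 |J1  (Se1 (Se) sets effort on bond)
b0 |J2  (closing 1-jn rule on J1)
b1 |J2  (J2 flow already set via bond 2)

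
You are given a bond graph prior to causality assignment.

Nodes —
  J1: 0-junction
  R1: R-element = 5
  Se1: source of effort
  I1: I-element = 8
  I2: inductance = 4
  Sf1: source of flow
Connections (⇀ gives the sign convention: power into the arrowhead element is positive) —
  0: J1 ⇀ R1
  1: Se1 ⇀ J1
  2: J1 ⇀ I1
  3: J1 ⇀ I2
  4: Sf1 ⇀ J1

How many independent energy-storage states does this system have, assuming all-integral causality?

β1 stroke at J1  (Se1 (Se) sets effort on bond)
β4 stroke at Sf1  (Sf1: flow source, stroke at near end)
β0 stroke at R1  (common-e at J1 fixed by 1)
β2 stroke at I1  (0-jn J1 has e-setter on 1)
β3 stroke at I2  (0-jn J1 has e-setter on 1)

2  (I1, I2 all integral)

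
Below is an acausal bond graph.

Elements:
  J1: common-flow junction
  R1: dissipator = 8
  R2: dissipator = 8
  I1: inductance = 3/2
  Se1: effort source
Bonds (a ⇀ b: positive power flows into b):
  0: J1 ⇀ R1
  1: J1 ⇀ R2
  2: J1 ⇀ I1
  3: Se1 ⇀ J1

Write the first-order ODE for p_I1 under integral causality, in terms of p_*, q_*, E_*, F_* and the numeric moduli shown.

dp_I1/dt = E_Se1 - 32*p_I1/3

b3 →J1  (Se1: effort source, stroke at far end)
b2 →I1  (prefer integral on I1)
b0 →J1  (common-f at J1 fixed by 2)
b1 →J1  (J1 flow already set via bond 2)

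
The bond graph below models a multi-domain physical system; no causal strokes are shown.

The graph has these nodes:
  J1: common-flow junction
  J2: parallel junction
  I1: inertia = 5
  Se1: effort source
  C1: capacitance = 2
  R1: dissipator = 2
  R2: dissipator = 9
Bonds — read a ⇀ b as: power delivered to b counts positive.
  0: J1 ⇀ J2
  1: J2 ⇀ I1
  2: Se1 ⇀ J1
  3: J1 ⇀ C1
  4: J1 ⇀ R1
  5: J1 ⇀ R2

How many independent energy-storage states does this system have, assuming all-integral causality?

2  (C1, I1 all integral)

bond 2 stroke→J1  (Se1: effort source, stroke at far end)
bond 1 stroke→I1  (I1 integral (f out))
bond 0 stroke→J2  (J2: last free bond brings effort in)
bond 3 stroke→J1  (1-jn J1 has f-setter on 0)
bond 4 stroke→J1  (J1 flow already set via bond 0)
bond 5 stroke→J1  (J1 flow already set via bond 0)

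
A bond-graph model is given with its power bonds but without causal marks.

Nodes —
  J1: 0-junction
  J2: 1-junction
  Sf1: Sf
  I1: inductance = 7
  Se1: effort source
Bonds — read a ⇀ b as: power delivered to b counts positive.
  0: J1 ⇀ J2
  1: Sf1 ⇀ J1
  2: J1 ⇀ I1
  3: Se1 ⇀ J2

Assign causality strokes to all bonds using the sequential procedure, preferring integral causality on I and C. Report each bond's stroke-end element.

bond 1 stroke at Sf1  (Sf1 fixes flow; stroke at Sf1)
bond 3 stroke at J2  (source Se1 imposes e)
bond 0 stroke at J1  (only one flow-in slot at J2)
bond 2 stroke at I1  (J1: bond 0 brought effort, rest push out)

b0 stroke→J1
b1 stroke→Sf1
b2 stroke→I1
b3 stroke→J2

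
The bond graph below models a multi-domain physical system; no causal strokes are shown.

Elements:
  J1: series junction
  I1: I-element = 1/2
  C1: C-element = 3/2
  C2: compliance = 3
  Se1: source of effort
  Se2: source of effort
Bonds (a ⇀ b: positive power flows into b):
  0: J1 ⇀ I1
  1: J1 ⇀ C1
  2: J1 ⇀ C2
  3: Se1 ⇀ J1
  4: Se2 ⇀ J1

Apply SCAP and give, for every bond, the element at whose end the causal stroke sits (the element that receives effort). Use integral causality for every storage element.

b3 |J1  (Se1 fixes effort; stroke away)
b4 |J1  (Se2 (Se) sets effort on bond)
b0 |I1  (I1: I, integral causality)
b1 |J1  (common-f at J1 fixed by 0)
b2 |J1  (J1: bond 0 brought flow, rest push out)

b0 stroke→I1
b1 stroke→J1
b2 stroke→J1
b3 stroke→J1
b4 stroke→J1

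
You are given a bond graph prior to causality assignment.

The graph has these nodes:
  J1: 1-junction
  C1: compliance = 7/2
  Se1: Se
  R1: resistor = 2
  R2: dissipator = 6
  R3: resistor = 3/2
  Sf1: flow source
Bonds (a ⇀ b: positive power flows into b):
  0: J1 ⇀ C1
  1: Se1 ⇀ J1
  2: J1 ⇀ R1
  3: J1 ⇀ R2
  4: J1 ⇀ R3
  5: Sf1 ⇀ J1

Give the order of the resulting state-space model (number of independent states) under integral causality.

bond 1 →J1  (Se1 fixes effort; stroke away)
bond 5 →Sf1  (source Sf1 imposes f)
bond 0 →J1  (J1 flow already set via bond 5)
bond 2 →J1  (J1 flow already set via bond 5)
bond 3 →J1  (common-f at J1 fixed by 5)
bond 4 →J1  (common-f at J1 fixed by 5)

1  (C1 all integral)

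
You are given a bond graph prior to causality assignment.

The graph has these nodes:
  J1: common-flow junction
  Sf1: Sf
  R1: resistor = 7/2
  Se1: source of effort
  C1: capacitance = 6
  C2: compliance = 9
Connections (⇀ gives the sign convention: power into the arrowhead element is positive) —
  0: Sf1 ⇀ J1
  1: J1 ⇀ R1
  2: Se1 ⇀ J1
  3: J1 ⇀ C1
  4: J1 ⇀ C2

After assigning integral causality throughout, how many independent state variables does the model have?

2  (C1, C2 all integral)

β0 stroke→Sf1  (Sf1 (Sf) sets flow on bond)
β2 stroke→J1  (Se1: effort source, stroke at far end)
β1 stroke→J1  (1-jn J1 has f-setter on 0)
β3 stroke→J1  (1-jn J1 has f-setter on 0)
β4 stroke→J1  (common-f at J1 fixed by 0)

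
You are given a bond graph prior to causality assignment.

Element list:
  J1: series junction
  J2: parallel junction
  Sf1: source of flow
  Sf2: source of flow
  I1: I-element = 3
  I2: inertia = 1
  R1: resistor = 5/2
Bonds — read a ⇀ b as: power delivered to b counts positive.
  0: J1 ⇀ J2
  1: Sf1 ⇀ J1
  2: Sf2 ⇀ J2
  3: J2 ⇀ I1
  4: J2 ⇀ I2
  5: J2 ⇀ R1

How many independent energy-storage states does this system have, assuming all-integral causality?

bond 1 →Sf1  (source Sf1 imposes f)
bond 2 →Sf2  (Sf2: flow source, stroke at near end)
bond 0 →J1  (common-f at J1 fixed by 1)
bond 3 →I1  (I1: I, integral causality)
bond 4 →I2  (I2 outputs flow p/I2)
bond 5 →J2  (J2: last free bond brings effort in)

2  (I1, I2 all integral)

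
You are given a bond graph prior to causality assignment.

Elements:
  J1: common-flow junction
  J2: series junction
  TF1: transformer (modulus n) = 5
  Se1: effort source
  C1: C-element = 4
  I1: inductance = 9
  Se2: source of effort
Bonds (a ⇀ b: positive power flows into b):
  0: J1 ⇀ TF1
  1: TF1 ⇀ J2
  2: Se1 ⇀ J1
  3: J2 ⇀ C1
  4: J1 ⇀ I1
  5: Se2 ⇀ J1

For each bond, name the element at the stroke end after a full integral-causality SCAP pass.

bond 0 →J1
bond 1 →TF1
bond 2 →J1
bond 3 →J2
bond 4 →I1
bond 5 →J1

#2 stroke at J1  (Se1 (Se) sets effort on bond)
#5 stroke at J1  (source Se2 imposes e)
#3 stroke at J2  (C1: C, integral causality)
#1 stroke at TF1  (J2 needs exactly one f-in)
#0 stroke at J1  (TF1 one-in-one-out from 1)
#4 stroke at I1  (J1: last free bond brings flow in)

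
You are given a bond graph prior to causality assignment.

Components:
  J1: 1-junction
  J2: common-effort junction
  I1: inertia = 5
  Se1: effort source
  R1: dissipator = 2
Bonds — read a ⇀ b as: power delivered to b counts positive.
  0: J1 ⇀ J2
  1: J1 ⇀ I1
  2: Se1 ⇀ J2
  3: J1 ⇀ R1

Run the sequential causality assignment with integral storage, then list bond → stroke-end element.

bond 0 stroke at J1
bond 1 stroke at I1
bond 2 stroke at J2
bond 3 stroke at J1

bond 2 stroke at J2  (Se1 fixes effort; stroke away)
bond 0 stroke at J1  (J2: bond 2 brought effort, rest push out)
bond 1 stroke at I1  (I1 integral (f out))
bond 3 stroke at J1  (1-jn J1 has f-setter on 1)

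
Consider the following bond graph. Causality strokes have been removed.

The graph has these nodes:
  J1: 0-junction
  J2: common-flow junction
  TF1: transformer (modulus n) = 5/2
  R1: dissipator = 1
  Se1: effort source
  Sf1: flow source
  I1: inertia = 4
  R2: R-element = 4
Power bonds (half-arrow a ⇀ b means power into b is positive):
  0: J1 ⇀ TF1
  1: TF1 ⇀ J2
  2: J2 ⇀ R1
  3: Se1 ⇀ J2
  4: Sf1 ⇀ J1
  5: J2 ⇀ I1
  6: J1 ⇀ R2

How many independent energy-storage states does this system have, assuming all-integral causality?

b3 |J2  (Se1: effort source, stroke at far end)
b4 |Sf1  (source Sf1 imposes f)
b5 |I1  (I1: I, integral causality)
b1 |J2  (1-jn J2 has f-setter on 5)
b2 |J2  (J2: bond 5 brought flow, rest push out)
b0 |TF1  (TF1: transformer flips bond 1)
b6 |J1  (only one effort-in slot at J1)

1  (I1 all integral)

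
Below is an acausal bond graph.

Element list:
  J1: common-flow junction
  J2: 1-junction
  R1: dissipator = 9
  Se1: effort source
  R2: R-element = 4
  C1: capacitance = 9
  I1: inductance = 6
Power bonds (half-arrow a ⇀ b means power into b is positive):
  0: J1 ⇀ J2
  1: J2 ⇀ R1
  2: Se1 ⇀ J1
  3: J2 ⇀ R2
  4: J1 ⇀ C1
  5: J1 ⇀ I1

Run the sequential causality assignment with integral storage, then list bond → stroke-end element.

β0 |J1
β1 |J2
β2 |J1
β3 |J2
β4 |J1
β5 |I1

b2 →J1  (Se1 fixes effort; stroke away)
b4 →J1  (C1 outputs effort q/C1)
b5 →I1  (I1 outputs flow p/I1)
b0 →J1  (J1 flow already set via bond 5)
b1 →J2  (J2 flow already set via bond 0)
b3 →J2  (1-jn J2 has f-setter on 0)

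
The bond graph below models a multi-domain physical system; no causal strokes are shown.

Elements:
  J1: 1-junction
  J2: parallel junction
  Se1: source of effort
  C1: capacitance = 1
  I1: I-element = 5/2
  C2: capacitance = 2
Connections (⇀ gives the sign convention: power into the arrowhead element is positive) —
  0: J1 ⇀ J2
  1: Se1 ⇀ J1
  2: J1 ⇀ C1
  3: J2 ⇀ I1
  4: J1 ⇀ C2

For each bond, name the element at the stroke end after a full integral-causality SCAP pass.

β0 stroke at J2
β1 stroke at J1
β2 stroke at J1
β3 stroke at I1
β4 stroke at J1

β1 →J1  (source Se1 imposes e)
β2 →J1  (C1 integral (e out))
β3 →I1  (I1 outputs flow p/I1)
β0 →J2  (J2 needs exactly one e-in)
β4 →J1  (common-f at J1 fixed by 0)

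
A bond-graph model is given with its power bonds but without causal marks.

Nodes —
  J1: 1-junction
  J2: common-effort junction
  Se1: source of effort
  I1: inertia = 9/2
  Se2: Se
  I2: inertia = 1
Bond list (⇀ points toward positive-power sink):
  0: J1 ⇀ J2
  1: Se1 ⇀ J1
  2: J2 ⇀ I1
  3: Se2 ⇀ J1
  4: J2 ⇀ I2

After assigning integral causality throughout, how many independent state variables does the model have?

β1 →J1  (Se1 (Se) sets effort on bond)
β3 →J1  (Se2 fixes effort; stroke away)
β0 →J2  (only one flow-in slot at J1)
β2 →I1  (common-e at J2 fixed by 0)
β4 →I2  (J2 effort already set via bond 0)

2  (I1, I2 all integral)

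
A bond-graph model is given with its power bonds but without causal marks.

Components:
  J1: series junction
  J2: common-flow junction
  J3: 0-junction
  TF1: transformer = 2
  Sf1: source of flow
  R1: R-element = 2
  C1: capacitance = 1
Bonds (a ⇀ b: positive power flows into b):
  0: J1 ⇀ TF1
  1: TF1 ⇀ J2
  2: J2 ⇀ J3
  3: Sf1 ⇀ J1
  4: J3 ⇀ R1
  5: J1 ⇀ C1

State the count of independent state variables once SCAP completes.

1  (C1 all integral)

#3 stroke→Sf1  (Sf1 fixes flow; stroke at Sf1)
#0 stroke→J1  (J1 flow already set via bond 3)
#5 stroke→J1  (1-jn J1 has f-setter on 3)
#1 stroke→TF1  (TF1: transformer flips bond 0)
#2 stroke→J2  (J2 flow already set via bond 1)
#4 stroke→J3  (J3 needs exactly one e-in)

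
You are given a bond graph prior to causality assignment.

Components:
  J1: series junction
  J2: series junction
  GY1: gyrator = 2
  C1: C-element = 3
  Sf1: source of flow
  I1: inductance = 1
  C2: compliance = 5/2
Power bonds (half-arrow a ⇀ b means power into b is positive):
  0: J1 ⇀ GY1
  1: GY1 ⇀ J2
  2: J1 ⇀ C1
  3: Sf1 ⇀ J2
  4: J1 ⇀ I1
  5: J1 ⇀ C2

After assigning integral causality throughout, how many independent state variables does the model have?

3  (C1, C2, I1 all integral)

b3 |Sf1  (Sf1 fixes flow; stroke at Sf1)
b1 |J2  (1-jn J2 has f-setter on 3)
b0 |J1  (GY GY1: same side as bond 1)
b2 |J1  (C1 outputs effort q/C1)
b4 |I1  (I1: I, integral causality)
b5 |J1  (1-jn J1 has f-setter on 4)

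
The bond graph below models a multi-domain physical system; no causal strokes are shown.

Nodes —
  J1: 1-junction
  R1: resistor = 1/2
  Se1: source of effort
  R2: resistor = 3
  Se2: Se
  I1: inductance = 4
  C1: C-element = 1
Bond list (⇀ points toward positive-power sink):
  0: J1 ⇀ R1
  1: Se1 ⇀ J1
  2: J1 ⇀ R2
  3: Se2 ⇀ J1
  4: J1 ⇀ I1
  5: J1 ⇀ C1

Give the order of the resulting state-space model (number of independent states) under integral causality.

β1 →J1  (Se1 (Se) sets effort on bond)
β3 →J1  (Se2: effort source, stroke at far end)
β4 →I1  (prefer integral on I1)
β0 →J1  (J1: bond 4 brought flow, rest push out)
β2 →J1  (1-jn J1 has f-setter on 4)
β5 →J1  (J1: bond 4 brought flow, rest push out)

2  (C1, I1 all integral)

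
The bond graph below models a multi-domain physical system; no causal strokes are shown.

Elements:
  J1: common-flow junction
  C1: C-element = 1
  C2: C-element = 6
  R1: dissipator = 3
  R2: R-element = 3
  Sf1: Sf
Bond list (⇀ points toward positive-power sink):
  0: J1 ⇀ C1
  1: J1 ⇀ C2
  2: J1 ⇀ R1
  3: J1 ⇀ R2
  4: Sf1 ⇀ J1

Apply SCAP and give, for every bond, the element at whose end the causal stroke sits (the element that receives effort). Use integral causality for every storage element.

β4 stroke at Sf1  (Sf1 fixes flow; stroke at Sf1)
β0 stroke at J1  (1-jn J1 has f-setter on 4)
β1 stroke at J1  (J1: bond 4 brought flow, rest push out)
β2 stroke at J1  (common-f at J1 fixed by 4)
β3 stroke at J1  (1-jn J1 has f-setter on 4)

#0 |J1
#1 |J1
#2 |J1
#3 |J1
#4 |Sf1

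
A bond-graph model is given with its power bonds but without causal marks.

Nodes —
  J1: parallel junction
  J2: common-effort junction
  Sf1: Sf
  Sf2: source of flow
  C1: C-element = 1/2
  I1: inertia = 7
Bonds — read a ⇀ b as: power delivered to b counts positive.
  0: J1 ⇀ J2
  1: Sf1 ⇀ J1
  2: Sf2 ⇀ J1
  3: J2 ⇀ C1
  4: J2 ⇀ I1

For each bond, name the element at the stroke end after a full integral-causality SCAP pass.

b1 |Sf1  (Sf1 (Sf) sets flow on bond)
b2 |Sf2  (source Sf2 imposes f)
b0 |J1  (J1: last free bond brings effort in)
b3 |J2  (C1 integral (e out))
b4 |I1  (J2 effort already set via bond 3)

b0 stroke at J1
b1 stroke at Sf1
b2 stroke at Sf2
b3 stroke at J2
b4 stroke at I1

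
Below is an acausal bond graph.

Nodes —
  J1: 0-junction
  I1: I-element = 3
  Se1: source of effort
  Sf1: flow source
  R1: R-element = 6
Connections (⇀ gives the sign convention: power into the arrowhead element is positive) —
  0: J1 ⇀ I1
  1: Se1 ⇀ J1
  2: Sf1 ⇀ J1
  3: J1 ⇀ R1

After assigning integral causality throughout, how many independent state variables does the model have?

1  (I1 all integral)

#1 stroke→J1  (source Se1 imposes e)
#2 stroke→Sf1  (Sf1 (Sf) sets flow on bond)
#0 stroke→I1  (0-jn J1 has e-setter on 1)
#3 stroke→R1  (J1: bond 1 brought effort, rest push out)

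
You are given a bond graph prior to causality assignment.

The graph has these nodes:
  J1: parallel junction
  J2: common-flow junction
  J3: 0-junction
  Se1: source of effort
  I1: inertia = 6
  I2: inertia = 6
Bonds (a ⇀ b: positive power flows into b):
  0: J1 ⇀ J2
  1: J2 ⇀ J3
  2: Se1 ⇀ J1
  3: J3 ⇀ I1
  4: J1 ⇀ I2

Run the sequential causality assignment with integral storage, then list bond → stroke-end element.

#2 stroke→J1  (Se1: effort source, stroke at far end)
#0 stroke→J2  (J1: bond 2 brought effort, rest push out)
#4 stroke→I2  (J1: bond 2 brought effort, rest push out)
#1 stroke→J3  (J2: last free bond brings flow in)
#3 stroke→I1  (common-e at J3 fixed by 1)

b0 stroke→J2
b1 stroke→J3
b2 stroke→J1
b3 stroke→I1
b4 stroke→I2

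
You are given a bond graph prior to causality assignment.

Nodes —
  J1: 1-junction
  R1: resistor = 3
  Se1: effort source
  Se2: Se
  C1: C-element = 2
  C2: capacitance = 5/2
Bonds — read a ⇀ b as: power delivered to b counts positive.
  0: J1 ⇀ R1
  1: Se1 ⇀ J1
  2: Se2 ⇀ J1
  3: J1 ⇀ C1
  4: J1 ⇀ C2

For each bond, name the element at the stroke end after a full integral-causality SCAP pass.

β1 stroke at J1  (source Se1 imposes e)
β2 stroke at J1  (source Se2 imposes e)
β3 stroke at J1  (C1: C, integral causality)
β4 stroke at J1  (prefer integral on C2)
β0 stroke at R1  (closing 1-jn rule on J1)

β0 →R1
β1 →J1
β2 →J1
β3 →J1
β4 →J1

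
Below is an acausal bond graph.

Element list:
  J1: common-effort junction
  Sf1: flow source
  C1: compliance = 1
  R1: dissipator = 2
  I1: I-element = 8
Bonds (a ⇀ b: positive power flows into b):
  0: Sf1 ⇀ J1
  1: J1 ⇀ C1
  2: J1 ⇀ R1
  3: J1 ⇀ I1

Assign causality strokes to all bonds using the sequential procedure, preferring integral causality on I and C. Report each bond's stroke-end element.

b0 stroke→Sf1  (Sf1 (Sf) sets flow on bond)
b1 stroke→J1  (C1 outputs effort q/C1)
b2 stroke→R1  (common-e at J1 fixed by 1)
b3 stroke→I1  (common-e at J1 fixed by 1)

bond 0 stroke→Sf1
bond 1 stroke→J1
bond 2 stroke→R1
bond 3 stroke→I1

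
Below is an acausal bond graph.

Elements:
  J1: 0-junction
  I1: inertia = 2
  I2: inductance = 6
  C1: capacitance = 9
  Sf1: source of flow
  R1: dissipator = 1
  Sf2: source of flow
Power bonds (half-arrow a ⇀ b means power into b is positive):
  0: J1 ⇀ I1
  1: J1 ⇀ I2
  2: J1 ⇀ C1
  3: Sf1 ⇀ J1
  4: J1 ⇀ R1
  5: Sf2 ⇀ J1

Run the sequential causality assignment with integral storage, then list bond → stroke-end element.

b3 stroke at Sf1  (Sf1 (Sf) sets flow on bond)
b5 stroke at Sf2  (source Sf2 imposes f)
b0 stroke at I1  (I1: I, integral causality)
b1 stroke at I2  (prefer integral on I2)
b2 stroke at J1  (prefer integral on C1)
b4 stroke at R1  (J1 effort already set via bond 2)

bond 0 stroke at I1
bond 1 stroke at I2
bond 2 stroke at J1
bond 3 stroke at Sf1
bond 4 stroke at R1
bond 5 stroke at Sf2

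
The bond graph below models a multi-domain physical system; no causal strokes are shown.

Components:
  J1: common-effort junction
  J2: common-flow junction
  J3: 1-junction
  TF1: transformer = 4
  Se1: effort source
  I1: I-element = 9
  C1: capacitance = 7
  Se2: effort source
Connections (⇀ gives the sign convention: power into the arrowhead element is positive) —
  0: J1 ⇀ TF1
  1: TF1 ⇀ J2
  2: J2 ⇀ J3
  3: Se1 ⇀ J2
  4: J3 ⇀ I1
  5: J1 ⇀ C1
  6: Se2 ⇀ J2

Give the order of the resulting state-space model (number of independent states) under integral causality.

2  (C1, I1 all integral)

β3 stroke at J2  (source Se1 imposes e)
β6 stroke at J2  (Se2 fixes effort; stroke away)
β4 stroke at I1  (I1 outputs flow p/I1)
β2 stroke at J3  (J3: bond 4 brought flow, rest push out)
β1 stroke at J2  (1-jn J2 has f-setter on 2)
β0 stroke at TF1  (TF1: transformer flips bond 1)
β5 stroke at J1  (J1 needs exactly one e-in)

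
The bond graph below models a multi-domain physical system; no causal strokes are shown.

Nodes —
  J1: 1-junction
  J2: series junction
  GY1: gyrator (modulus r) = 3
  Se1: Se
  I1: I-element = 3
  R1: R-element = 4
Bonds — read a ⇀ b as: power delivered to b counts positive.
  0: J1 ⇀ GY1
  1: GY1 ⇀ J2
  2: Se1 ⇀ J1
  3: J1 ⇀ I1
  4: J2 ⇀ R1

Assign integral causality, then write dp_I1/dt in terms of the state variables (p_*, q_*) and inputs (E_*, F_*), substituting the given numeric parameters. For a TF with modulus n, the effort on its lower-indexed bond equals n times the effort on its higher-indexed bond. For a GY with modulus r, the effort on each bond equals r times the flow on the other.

β2 |J1  (source Se1 imposes e)
β3 |I1  (I1 integral (f out))
β0 |J1  (common-f at J1 fixed by 3)
β1 |J2  (GY GY1: same side as bond 0)
β4 |R1  (J2: last free bond brings flow in)

dp_I1/dt = E_Se1 - 3*p_I1/4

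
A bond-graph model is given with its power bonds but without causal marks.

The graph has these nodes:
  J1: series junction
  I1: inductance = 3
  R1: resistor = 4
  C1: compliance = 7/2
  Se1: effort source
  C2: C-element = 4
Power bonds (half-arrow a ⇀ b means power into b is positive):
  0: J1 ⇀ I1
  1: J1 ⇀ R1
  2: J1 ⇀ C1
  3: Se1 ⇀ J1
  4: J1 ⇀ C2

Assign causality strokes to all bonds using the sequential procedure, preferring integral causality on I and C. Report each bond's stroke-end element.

β3 →J1  (Se1 (Se) sets effort on bond)
β0 →I1  (I1: I, integral causality)
β1 →J1  (common-f at J1 fixed by 0)
β2 →J1  (J1: bond 0 brought flow, rest push out)
β4 →J1  (J1: bond 0 brought flow, rest push out)

β0 →I1
β1 →J1
β2 →J1
β3 →J1
β4 →J1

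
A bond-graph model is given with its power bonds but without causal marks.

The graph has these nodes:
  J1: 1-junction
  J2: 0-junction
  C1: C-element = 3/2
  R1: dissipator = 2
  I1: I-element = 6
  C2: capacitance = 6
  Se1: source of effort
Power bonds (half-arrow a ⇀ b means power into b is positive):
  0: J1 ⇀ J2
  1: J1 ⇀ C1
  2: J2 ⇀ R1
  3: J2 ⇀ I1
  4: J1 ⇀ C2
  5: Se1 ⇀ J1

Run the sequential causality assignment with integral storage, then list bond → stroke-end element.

b5 stroke at J1  (source Se1 imposes e)
b1 stroke at J1  (C1 outputs effort q/C1)
b3 stroke at I1  (I1 outputs flow p/I1)
b4 stroke at J1  (C2 outputs effort q/C2)
b0 stroke at J2  (J1: last free bond brings flow in)
b2 stroke at R1  (J2 effort already set via bond 0)

bond 0 stroke at J2
bond 1 stroke at J1
bond 2 stroke at R1
bond 3 stroke at I1
bond 4 stroke at J1
bond 5 stroke at J1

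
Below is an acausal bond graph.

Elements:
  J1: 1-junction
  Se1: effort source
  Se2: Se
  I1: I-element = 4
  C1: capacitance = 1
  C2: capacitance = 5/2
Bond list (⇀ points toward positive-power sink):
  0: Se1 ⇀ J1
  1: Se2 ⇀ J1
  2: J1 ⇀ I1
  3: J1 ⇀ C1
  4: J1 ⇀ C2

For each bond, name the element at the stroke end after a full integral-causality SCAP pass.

b0 |J1
b1 |J1
b2 |I1
b3 |J1
b4 |J1

b0 stroke at J1  (source Se1 imposes e)
b1 stroke at J1  (source Se2 imposes e)
b2 stroke at I1  (I1 integral (f out))
b3 stroke at J1  (1-jn J1 has f-setter on 2)
b4 stroke at J1  (common-f at J1 fixed by 2)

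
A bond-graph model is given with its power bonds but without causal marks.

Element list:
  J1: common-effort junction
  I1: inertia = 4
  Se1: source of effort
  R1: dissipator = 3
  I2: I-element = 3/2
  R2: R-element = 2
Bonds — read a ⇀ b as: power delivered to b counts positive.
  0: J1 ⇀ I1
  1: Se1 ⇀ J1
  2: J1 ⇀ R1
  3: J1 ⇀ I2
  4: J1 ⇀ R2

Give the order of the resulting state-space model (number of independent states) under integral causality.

b1 stroke at J1  (Se1: effort source, stroke at far end)
b0 stroke at I1  (common-e at J1 fixed by 1)
b2 stroke at R1  (J1: bond 1 brought effort, rest push out)
b3 stroke at I2  (J1 effort already set via bond 1)
b4 stroke at R2  (J1: bond 1 brought effort, rest push out)

2  (I1, I2 all integral)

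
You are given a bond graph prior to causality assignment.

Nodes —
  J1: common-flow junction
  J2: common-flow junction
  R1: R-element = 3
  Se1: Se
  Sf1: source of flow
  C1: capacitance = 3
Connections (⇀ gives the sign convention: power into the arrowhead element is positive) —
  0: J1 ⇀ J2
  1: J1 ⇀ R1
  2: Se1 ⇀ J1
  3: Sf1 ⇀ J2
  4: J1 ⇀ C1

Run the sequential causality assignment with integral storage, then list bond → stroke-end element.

bond 0 stroke→J2
bond 1 stroke→J1
bond 2 stroke→J1
bond 3 stroke→Sf1
bond 4 stroke→J1

#2 stroke at J1  (Se1 fixes effort; stroke away)
#3 stroke at Sf1  (source Sf1 imposes f)
#0 stroke at J2  (J2 flow already set via bond 3)
#1 stroke at J1  (J1: bond 0 brought flow, rest push out)
#4 stroke at J1  (J1 flow already set via bond 0)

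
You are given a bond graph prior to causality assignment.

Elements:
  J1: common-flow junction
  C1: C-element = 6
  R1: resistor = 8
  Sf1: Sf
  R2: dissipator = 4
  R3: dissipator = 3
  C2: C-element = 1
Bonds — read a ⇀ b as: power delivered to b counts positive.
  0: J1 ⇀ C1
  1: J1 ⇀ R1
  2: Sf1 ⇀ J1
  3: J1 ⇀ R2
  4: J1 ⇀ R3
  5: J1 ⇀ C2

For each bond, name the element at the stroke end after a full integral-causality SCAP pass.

bond 2 stroke at Sf1  (Sf1 fixes flow; stroke at Sf1)
bond 0 stroke at J1  (J1 flow already set via bond 2)
bond 1 stroke at J1  (J1 flow already set via bond 2)
bond 3 stroke at J1  (common-f at J1 fixed by 2)
bond 4 stroke at J1  (J1: bond 2 brought flow, rest push out)
bond 5 stroke at J1  (J1 flow already set via bond 2)

β0 |J1
β1 |J1
β2 |Sf1
β3 |J1
β4 |J1
β5 |J1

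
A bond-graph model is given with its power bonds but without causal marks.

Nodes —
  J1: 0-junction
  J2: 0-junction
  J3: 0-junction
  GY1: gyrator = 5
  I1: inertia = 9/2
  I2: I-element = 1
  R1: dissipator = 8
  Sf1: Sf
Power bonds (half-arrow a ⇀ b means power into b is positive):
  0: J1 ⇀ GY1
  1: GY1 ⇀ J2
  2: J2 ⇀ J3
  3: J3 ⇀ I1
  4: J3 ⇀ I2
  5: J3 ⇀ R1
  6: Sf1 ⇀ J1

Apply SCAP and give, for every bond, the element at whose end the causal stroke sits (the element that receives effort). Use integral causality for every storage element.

b6 →Sf1  (source Sf1 imposes f)
b0 →J1  (J1: last free bond brings effort in)
b1 →J2  (GY GY1: same side as bond 0)
b2 →J3  (common-e at J2 fixed by 1)
b3 →I1  (J3: bond 2 brought effort, rest push out)
b4 →I2  (0-jn J3 has e-setter on 2)
b5 →R1  (0-jn J3 has e-setter on 2)

β0 stroke at J1
β1 stroke at J2
β2 stroke at J3
β3 stroke at I1
β4 stroke at I2
β5 stroke at R1
β6 stroke at Sf1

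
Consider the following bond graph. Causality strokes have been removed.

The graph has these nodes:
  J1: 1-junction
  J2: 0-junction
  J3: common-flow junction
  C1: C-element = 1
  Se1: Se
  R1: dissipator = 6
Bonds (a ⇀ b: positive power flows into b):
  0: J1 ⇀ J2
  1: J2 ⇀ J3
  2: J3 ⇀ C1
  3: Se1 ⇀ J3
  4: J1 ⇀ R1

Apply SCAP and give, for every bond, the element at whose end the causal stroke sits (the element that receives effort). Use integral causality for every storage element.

bond 0 →J1
bond 1 →J2
bond 2 →J3
bond 3 →J3
bond 4 →R1

bond 3 |J3  (Se1 fixes effort; stroke away)
bond 2 |J3  (C1 outputs effort q/C1)
bond 1 |J2  (closing 1-jn rule on J3)
bond 0 |J1  (0-jn J2 has e-setter on 1)
bond 4 |R1  (J1: last free bond brings flow in)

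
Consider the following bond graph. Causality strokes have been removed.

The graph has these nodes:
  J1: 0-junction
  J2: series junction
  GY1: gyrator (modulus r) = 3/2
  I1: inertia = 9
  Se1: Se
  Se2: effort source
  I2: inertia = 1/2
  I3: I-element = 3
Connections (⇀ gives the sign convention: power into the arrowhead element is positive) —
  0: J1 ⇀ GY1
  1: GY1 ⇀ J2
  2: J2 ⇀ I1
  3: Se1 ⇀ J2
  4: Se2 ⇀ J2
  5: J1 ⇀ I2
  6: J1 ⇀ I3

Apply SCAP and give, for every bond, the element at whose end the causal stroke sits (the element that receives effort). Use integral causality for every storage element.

b3 →J2  (Se1 fixes effort; stroke away)
b4 →J2  (Se2 fixes effort; stroke away)
b2 →I1  (prefer integral on I1)
b1 →J2  (J2 flow already set via bond 2)
b0 →J1  (GY1: gyrator matches bond 1)
b5 →I2  (0-jn J1 has e-setter on 0)
b6 →I3  (J1: bond 0 brought effort, rest push out)

bond 0 stroke at J1
bond 1 stroke at J2
bond 2 stroke at I1
bond 3 stroke at J2
bond 4 stroke at J2
bond 5 stroke at I2
bond 6 stroke at I3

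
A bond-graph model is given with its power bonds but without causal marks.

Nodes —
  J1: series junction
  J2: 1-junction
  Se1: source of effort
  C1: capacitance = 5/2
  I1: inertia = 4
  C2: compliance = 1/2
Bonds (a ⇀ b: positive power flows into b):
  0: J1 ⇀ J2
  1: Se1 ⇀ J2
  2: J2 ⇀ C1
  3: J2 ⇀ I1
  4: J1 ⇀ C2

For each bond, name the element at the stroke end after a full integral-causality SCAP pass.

b0 stroke at J2
b1 stroke at J2
b2 stroke at J2
b3 stroke at I1
b4 stroke at J1

bond 1 |J2  (Se1: effort source, stroke at far end)
bond 2 |J2  (C1: C, integral causality)
bond 3 |I1  (prefer integral on I1)
bond 0 |J2  (common-f at J2 fixed by 3)
bond 4 |J1  (common-f at J1 fixed by 0)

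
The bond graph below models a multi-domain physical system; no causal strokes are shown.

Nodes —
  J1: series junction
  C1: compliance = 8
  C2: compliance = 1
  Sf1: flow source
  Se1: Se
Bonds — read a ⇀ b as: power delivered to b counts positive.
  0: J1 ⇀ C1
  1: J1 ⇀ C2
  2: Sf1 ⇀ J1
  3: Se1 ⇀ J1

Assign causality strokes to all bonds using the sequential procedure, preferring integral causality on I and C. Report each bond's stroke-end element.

#2 →Sf1  (Sf1: flow source, stroke at near end)
#3 →J1  (source Se1 imposes e)
#0 →J1  (J1: bond 2 brought flow, rest push out)
#1 →J1  (J1 flow already set via bond 2)

β0 |J1
β1 |J1
β2 |Sf1
β3 |J1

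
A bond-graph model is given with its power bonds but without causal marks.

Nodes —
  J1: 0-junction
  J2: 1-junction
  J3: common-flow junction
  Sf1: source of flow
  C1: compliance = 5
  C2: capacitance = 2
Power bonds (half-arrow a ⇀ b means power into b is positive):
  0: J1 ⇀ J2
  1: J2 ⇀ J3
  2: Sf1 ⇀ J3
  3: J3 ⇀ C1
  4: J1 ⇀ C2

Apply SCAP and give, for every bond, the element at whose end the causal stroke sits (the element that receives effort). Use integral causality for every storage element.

#0 →J2
#1 →J3
#2 →Sf1
#3 →J3
#4 →J1

b2 stroke at Sf1  (Sf1: flow source, stroke at near end)
b1 stroke at J3  (J3 flow already set via bond 2)
b3 stroke at J3  (common-f at J3 fixed by 2)
b0 stroke at J2  (1-jn J2 has f-setter on 1)
b4 stroke at J1  (closing 0-jn rule on J1)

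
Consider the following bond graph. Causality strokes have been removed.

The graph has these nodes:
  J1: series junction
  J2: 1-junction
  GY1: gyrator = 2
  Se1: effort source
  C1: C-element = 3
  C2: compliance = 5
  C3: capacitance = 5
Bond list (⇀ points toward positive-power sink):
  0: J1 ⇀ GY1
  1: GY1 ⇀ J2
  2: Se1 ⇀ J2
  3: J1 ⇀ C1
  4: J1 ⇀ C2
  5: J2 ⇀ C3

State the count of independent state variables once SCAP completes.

3  (C1, C2, C3 all integral)

b2 stroke at J2  (Se1 fixes effort; stroke away)
b3 stroke at J1  (C1 integral (e out))
b4 stroke at J1  (C2 outputs effort q/C2)
b0 stroke at GY1  (only one flow-in slot at J1)
b1 stroke at GY1  (through GY1, causality inverts; strokes same side of GY1)
b5 stroke at J2  (common-f at J2 fixed by 1)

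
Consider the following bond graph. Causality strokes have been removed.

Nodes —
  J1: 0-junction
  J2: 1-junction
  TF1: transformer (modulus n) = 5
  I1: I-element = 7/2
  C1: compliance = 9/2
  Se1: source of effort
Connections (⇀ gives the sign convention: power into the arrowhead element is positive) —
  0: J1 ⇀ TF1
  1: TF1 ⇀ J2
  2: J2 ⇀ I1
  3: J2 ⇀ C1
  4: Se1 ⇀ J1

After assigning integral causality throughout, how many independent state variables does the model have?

bond 4 stroke at J1  (Se1 (Se) sets effort on bond)
bond 0 stroke at TF1  (common-e at J1 fixed by 4)
bond 1 stroke at J2  (TF TF1: opposite of bond 0)
bond 2 stroke at I1  (I1: I, integral causality)
bond 3 stroke at J2  (1-jn J2 has f-setter on 2)

2  (C1, I1 all integral)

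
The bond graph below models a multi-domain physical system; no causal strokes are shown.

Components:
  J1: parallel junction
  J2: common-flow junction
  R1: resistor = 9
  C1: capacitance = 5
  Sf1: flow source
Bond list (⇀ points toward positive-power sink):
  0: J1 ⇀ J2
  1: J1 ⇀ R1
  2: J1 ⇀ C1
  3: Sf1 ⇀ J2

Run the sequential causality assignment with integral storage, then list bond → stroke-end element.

β0 stroke→J2
β1 stroke→R1
β2 stroke→J1
β3 stroke→Sf1

b3 |Sf1  (Sf1 fixes flow; stroke at Sf1)
b0 |J2  (common-f at J2 fixed by 3)
b2 |J1  (C1 integral (e out))
b1 |R1  (J1 effort already set via bond 2)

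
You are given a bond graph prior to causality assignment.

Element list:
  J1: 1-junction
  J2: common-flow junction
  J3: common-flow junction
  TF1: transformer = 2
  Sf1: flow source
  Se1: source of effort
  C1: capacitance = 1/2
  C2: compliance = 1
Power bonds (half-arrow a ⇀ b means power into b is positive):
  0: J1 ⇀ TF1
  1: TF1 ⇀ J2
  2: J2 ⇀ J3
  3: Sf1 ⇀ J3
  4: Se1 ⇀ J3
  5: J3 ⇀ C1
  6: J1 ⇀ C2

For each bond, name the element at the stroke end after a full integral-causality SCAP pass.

b0 stroke→TF1
b1 stroke→J2
b2 stroke→J3
b3 stroke→Sf1
b4 stroke→J3
b5 stroke→J3
b6 stroke→J1

b3 |Sf1  (Sf1 (Sf) sets flow on bond)
b4 |J3  (Se1 (Se) sets effort on bond)
b2 |J3  (J3: bond 3 brought flow, rest push out)
b5 |J3  (J3 flow already set via bond 3)
b1 |J2  (J2: bond 2 brought flow, rest push out)
b0 |TF1  (TF1: transformer flips bond 1)
b6 |J1  (common-f at J1 fixed by 0)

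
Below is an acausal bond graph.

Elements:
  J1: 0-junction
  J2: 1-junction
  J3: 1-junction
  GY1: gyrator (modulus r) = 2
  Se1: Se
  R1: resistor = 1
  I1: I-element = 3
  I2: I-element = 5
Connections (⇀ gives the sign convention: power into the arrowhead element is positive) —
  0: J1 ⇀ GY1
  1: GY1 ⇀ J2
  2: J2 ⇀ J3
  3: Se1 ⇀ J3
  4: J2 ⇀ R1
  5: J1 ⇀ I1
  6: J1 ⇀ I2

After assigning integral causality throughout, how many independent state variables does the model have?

2  (I1, I2 all integral)

#3 stroke→J3  (source Se1 imposes e)
#2 stroke→J2  (closing 1-jn rule on J3)
#5 stroke→I1  (I1: I, integral causality)
#6 stroke→I2  (I2: I, integral causality)
#0 stroke→J1  (J1: last free bond brings effort in)
#1 stroke→J2  (GY GY1: same side as bond 0)
#4 stroke→R1  (closing 1-jn rule on J2)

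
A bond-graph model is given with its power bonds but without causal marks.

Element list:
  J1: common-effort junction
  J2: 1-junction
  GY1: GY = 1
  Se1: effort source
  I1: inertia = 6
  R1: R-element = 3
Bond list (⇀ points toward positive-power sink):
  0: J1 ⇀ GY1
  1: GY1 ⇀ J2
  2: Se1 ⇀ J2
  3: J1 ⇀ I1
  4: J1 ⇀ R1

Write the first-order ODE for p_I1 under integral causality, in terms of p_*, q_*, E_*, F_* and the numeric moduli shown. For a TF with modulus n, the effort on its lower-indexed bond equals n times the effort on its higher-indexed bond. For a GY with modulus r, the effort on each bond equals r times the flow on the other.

dp_I1/dt = 3*E_Se1 - p_I1/2

#2 stroke→J2  (source Se1 imposes e)
#1 stroke→GY1  (J2: last free bond brings flow in)
#0 stroke→GY1  (GY1: gyrator matches bond 1)
#3 stroke→I1  (I1 integral (f out))
#4 stroke→J1  (J1: last free bond brings effort in)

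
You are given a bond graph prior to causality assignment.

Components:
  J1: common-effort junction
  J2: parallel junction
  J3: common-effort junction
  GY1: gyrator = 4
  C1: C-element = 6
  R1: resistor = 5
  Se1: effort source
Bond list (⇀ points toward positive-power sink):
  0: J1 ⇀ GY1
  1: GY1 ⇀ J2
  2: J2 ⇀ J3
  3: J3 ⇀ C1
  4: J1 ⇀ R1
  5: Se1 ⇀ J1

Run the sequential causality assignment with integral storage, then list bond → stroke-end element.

β5 stroke at J1  (Se1 fixes effort; stroke away)
β0 stroke at GY1  (J1: bond 5 brought effort, rest push out)
β4 stroke at R1  (J1 effort already set via bond 5)
β1 stroke at GY1  (GY GY1: same side as bond 0)
β2 stroke at J2  (J2 needs exactly one e-in)
β3 stroke at J3  (only one effort-in slot at J3)

b0 stroke→GY1
b1 stroke→GY1
b2 stroke→J2
b3 stroke→J3
b4 stroke→R1
b5 stroke→J1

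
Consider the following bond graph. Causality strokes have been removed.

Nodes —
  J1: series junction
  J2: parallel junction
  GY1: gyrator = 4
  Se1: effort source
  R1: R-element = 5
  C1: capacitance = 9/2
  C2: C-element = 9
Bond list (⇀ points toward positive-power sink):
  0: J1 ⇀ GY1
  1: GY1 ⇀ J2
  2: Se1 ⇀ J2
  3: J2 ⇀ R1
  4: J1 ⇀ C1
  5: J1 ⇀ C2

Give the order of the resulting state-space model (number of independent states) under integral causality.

2  (C1, C2 all integral)

bond 2 stroke→J2  (source Se1 imposes e)
bond 1 stroke→GY1  (J2 effort already set via bond 2)
bond 3 stroke→R1  (0-jn J2 has e-setter on 2)
bond 0 stroke→GY1  (GY1: gyrator matches bond 1)
bond 4 stroke→J1  (1-jn J1 has f-setter on 0)
bond 5 stroke→J1  (J1: bond 0 brought flow, rest push out)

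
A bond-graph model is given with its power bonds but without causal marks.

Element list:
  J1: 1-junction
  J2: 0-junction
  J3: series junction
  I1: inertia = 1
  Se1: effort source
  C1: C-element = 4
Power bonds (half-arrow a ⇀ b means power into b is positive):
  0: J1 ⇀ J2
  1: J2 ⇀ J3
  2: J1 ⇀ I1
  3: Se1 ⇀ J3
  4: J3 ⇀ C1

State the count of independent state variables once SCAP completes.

bond 3 stroke→J3  (source Se1 imposes e)
bond 2 stroke→I1  (I1 integral (f out))
bond 0 stroke→J1  (common-f at J1 fixed by 2)
bond 1 stroke→J2  (J2 needs exactly one e-in)
bond 4 stroke→J3  (J3 flow already set via bond 1)

2  (C1, I1 all integral)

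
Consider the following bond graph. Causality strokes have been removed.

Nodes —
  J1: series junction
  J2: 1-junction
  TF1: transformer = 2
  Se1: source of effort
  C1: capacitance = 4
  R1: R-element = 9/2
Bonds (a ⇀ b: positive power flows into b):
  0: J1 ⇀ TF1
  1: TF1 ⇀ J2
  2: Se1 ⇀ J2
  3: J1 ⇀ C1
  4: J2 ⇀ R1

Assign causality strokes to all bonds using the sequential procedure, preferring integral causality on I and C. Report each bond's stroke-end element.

bond 2 stroke at J2  (source Se1 imposes e)
bond 3 stroke at J1  (C1 integral (e out))
bond 0 stroke at TF1  (closing 1-jn rule on J1)
bond 1 stroke at J2  (through TF1, causality passes straight; one stroke at TF1)
bond 4 stroke at R1  (J2 needs exactly one f-in)

b0 |TF1
b1 |J2
b2 |J2
b3 |J1
b4 |R1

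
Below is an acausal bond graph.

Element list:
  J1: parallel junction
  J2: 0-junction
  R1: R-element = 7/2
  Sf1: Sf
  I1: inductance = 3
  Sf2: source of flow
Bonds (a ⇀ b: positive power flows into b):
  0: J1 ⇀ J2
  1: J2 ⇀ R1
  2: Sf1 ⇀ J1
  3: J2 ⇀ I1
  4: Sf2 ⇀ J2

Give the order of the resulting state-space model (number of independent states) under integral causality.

β2 stroke at Sf1  (Sf1 fixes flow; stroke at Sf1)
β4 stroke at Sf2  (Sf2 fixes flow; stroke at Sf2)
β0 stroke at J1  (J1 needs exactly one e-in)
β3 stroke at I1  (I1 integral (f out))
β1 stroke at J2  (J2: last free bond brings effort in)

1  (I1 all integral)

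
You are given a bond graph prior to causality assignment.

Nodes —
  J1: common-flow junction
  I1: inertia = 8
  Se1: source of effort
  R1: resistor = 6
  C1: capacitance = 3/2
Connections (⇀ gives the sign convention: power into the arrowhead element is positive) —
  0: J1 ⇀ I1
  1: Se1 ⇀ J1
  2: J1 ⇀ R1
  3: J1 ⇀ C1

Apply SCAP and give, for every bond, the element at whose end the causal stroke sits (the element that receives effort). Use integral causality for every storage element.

β0 stroke→I1
β1 stroke→J1
β2 stroke→J1
β3 stroke→J1

#1 →J1  (source Se1 imposes e)
#0 →I1  (prefer integral on I1)
#2 →J1  (1-jn J1 has f-setter on 0)
#3 →J1  (J1 flow already set via bond 0)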